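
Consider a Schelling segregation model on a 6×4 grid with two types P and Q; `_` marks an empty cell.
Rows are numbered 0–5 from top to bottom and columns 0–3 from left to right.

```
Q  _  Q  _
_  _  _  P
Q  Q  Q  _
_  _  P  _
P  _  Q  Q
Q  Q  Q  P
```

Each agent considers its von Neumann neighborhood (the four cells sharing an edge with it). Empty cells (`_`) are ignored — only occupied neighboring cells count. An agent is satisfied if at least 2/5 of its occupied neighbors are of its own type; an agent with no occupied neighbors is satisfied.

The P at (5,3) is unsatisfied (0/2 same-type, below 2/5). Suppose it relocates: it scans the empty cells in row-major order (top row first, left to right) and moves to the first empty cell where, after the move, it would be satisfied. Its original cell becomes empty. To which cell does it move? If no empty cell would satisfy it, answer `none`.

(0,3)

Vacating (5,3). Empty cells in order:
  (0,1): 0/2 same-type → still unsatisfied.
  (0,3): 1/2 same-type → satisfied — stop here.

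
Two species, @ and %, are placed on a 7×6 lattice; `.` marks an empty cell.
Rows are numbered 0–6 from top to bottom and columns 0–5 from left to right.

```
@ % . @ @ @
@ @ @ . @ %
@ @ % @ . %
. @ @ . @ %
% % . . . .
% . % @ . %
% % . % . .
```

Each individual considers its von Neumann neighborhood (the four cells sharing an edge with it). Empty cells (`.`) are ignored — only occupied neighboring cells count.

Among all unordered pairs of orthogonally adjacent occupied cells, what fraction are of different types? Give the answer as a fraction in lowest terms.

Scan each occupied cell's neighbors to the right and below so each pair is counted once.
From row 0: 3 unlike of 7 pairs (running 3/7).
From row 1: 2 unlike of 7 pairs (running 5/14).
From row 2: 3 unlike of 6 pairs (running 8/20).
From row 3: 2 unlike of 3 pairs (running 10/23).
From row 4: 0 unlike of 2 pairs (running 10/25).
From row 5: 2 unlike of 3 pairs (running 12/28).
From row 6: 0 unlike of 1 pairs (running 12/29).
Total adjacent occupied pairs: 29; unlike-type pairs: 12.
12/29 is already in lowest terms.

12/29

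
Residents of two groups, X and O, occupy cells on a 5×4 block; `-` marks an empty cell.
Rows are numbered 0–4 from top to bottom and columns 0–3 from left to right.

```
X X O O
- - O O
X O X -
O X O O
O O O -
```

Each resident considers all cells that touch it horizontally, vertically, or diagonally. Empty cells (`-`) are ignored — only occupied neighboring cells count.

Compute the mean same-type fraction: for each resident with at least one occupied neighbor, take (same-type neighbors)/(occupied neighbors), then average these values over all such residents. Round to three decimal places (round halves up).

(0,0)X 1/1
(0,1)X 1/3
(0,2)O 3/4
(0,3)O 3/3
(1,2)O 4/6
(1,3)O 3/4
(2,0)X 1/3
(2,1)O 3/6
(2,2)X 1/6
(3,0)O 3/5
(3,1)X 2/8
(3,2)O 4/6
(3,3)O 2/3
(4,0)O 2/3
(4,1)O 4/5
(4,2)O 3/4
Sum over 16 residents: 1/1 + 1/3 + 3/4 + 3/3 + 4/6 + 3/4 + 1/3 + 3/6 + 1/6 + 3/5 + 2/8 + 4/6 + 2/3 + 2/3 + 4/5 + 3/4 = 99/10; mean = 99/10 ÷ 16 = 99/160 = 0.61875 → 0.619.

0.619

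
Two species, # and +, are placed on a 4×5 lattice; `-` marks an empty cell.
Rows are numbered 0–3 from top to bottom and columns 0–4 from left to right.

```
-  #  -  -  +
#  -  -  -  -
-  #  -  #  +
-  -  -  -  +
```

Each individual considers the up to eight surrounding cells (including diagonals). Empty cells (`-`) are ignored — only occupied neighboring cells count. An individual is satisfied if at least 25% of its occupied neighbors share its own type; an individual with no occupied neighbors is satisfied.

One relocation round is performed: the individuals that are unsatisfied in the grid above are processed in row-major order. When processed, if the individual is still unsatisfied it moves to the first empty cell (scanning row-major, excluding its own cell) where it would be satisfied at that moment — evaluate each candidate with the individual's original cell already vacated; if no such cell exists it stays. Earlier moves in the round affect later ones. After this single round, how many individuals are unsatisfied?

Initially unsatisfied (in order): (2,3).
  (2,3) → (0,0).
Resulting grid:
# # - - +
# - - - -
- # - - +
- - - - +
All satisfied now.

0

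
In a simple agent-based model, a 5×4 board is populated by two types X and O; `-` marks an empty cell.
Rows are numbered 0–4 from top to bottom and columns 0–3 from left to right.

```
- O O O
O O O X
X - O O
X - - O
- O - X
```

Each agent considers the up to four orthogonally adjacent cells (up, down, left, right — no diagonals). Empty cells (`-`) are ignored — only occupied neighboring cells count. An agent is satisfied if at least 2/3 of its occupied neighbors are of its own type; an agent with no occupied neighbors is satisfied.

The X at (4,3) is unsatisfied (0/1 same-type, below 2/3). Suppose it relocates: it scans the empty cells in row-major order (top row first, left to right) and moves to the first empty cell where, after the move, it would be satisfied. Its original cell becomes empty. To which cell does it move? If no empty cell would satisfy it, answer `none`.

none

Vacating (4,3). Empty cells in order:
  (0,0): 0/2 same-type → still unsatisfied.
  (2,1): 1/3 same-type → still unsatisfied.
  (3,1): 1/2 same-type → still unsatisfied.
  (3,2): 0/2 same-type → still unsatisfied.
  (4,0): 1/2 same-type → still unsatisfied.
  (4,2): 0/1 same-type → still unsatisfied.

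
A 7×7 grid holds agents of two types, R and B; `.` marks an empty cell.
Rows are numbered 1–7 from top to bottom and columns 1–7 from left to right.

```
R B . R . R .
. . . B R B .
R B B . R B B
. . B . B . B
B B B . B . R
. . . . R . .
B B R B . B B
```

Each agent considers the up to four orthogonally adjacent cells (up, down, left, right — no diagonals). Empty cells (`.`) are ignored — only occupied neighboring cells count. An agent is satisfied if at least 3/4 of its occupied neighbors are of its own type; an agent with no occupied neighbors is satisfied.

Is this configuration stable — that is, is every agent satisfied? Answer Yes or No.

(1,1)R 0/1 not
(1,2)B 0/1 not
(1,4)R 0/1 not
(1,6)R 0/1 not
(2,4)B 0/2 not
(2,5)R 1/3 not
(2,6)B 1/3 not
(3,1)R 0/1 not
(3,2)B 1/2 not
(3,3)B 2/2 satisfied
(3,5)R 1/3 not
(3,6)B 2/3 not
(3,7)B 2/2 satisfied
(4,3)B 2/2 satisfied
(4,5)B 1/2 not
(4,7)B 1/2 not
(5,1)B 1/1 satisfied
(5,2)B 2/2 satisfied
(5,3)B 2/2 satisfied
(5,5)B 1/2 not
(5,7)R 0/1 not
(6,5)R 0/1 not
(7,1)B 1/1 satisfied
(7,2)B 1/2 not
(7,3)R 0/2 not
(7,4)B 0/1 not
(7,6)B 1/1 satisfied
(7,7)B 1/1 satisfied
For instance (1,1) has only 0/1 same-type neighbors, below 3/4.

No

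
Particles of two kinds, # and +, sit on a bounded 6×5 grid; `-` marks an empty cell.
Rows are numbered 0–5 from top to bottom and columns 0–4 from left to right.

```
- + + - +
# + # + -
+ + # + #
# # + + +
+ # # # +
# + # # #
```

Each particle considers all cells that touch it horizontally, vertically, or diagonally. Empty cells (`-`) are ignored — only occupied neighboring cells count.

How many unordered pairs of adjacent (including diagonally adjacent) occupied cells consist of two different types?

Scan each occupied cell's neighbors to the right and below (and the two forward diagonals) so each pair is counted once.
From row 0: 3 unlike of 8 pairs (running 3/8).
From row 1: 10 unlike of 14 pairs (running 13/22).
From row 2: 11 unlike of 17 pairs (running 24/39).
From row 3: 9 unlike of 17 pairs (running 33/56).
From row 4: 7 unlike of 17 pairs (running 40/73).
From row 5: 2 unlike of 4 pairs (running 42/77).
Total adjacent occupied pairs: 77; unlike-type pairs: 42.

42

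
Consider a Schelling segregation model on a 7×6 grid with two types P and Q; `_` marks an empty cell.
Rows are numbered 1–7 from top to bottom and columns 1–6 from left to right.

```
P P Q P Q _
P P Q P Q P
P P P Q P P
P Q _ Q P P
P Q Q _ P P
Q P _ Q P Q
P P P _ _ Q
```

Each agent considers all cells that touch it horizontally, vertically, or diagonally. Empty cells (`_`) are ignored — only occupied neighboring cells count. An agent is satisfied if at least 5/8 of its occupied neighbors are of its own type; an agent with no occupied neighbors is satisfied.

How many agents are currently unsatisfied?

22

Row 1: (1,1)P 3/3 ok · (1,2)P 3/5 unhappy · (1,3)Q 1/5 unhappy · (1,4)P 1/5 unhappy · (1,5)Q 1/4 unhappy
Row 2: (2,1)P 5/5 ok · (2,2)P 6/8 ok · (2,3)Q 2/8 unhappy · (2,4)P 3/8 unhappy · (2,5)Q 2/7 unhappy · (2,6)P 2/4 unhappy
Row 3: (3,1)P 4/5 ok · (3,2)P 5/7 ok · (3,3)P 3/7 unhappy · (3,4)Q 3/7 unhappy · (3,5)P 5/8 ok · (3,6)P 4/5 ok
Row 4: (4,1)P 3/5 unhappy · (4,2)Q 2/7 unhappy · (4,4)Q 2/6 unhappy · (4,5)P 5/7 ok · (4,6)P 5/5 ok
Row 5: (5,1)P 2/5 unhappy · (5,2)Q 3/6 unhappy · (5,3)Q 4/5 ok · (5,5)P 4/7 unhappy · (5,6)P 4/5 ok
Row 6: (6,1)Q 1/5 unhappy · (6,2)P 4/7 unhappy · (6,4)Q 1/4 unhappy · (6,5)P 2/5 unhappy · (6,6)Q 1/4 unhappy
Row 7: (7,1)P 2/3 ok · (7,2)P 3/4 ok · (7,3)P 2/3 ok · (7,6)Q 1/2 unhappy
Unsatisfied: (1,2), (1,3), (1,4), (1,5), (2,3), (2,4), (2,5), (2,6), (3,3), (3,4), (4,1), (4,2), (4,4), (5,1), (5,2), (5,5), (6,1), (6,2), (6,4), (6,5), (6,6), (7,6) — 22 in total.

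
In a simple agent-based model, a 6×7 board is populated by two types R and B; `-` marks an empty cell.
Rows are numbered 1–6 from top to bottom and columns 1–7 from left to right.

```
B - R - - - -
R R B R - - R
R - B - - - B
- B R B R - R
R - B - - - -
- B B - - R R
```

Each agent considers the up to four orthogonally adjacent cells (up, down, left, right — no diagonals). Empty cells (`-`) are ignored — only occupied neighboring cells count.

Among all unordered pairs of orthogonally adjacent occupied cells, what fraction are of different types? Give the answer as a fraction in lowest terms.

11/17

Scan each occupied cell's neighbors to the right and below so each pair is counted once.
From row 1: 2 unlike of 2 pairs (running 2/2).
From row 2: 3 unlike of 6 pairs (running 5/8).
From row 3: 2 unlike of 2 pairs (running 7/10).
From row 4: 4 unlike of 4 pairs (running 11/14).
From row 5: 0 unlike of 1 pairs (running 11/15).
From row 6: 0 unlike of 2 pairs (running 11/17).
Total adjacent occupied pairs: 17; unlike-type pairs: 11.
11/17 is already in lowest terms.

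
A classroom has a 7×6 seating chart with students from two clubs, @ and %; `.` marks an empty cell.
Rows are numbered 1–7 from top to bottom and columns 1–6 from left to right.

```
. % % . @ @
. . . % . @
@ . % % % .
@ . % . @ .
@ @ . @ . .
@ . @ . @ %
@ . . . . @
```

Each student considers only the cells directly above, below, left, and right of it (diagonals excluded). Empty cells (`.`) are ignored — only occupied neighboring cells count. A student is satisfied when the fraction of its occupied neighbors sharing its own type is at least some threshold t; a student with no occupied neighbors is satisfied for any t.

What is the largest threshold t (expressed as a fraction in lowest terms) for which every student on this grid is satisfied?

(1,2)% 1/1
(1,3)% 1/1
(1,5)@ 1/1
(1,6)@ 2/2
(2,4)% 1/1
(2,6)@ 1/1
(3,1)@ 1/1
(3,3)% 2/2
(3,4)% 3/3
(3,5)% 1/2
(4,1)@ 2/2
(4,3)% 1/1
(4,5)@ 0/1
(5,1)@ 3/3
(5,2)@ 1/1
(5,4)@ — no occupied neighbors
(6,1)@ 2/2
(6,3)@ — no occupied neighbors
(6,5)@ 0/1
(6,6)% 0/2
(7,1)@ 1/1
(7,6)@ 0/1
The smallest same-type fraction is 0/1 at (4,5), which reduces to 0/1. Any threshold above that leaves this student unsatisfied.

0/1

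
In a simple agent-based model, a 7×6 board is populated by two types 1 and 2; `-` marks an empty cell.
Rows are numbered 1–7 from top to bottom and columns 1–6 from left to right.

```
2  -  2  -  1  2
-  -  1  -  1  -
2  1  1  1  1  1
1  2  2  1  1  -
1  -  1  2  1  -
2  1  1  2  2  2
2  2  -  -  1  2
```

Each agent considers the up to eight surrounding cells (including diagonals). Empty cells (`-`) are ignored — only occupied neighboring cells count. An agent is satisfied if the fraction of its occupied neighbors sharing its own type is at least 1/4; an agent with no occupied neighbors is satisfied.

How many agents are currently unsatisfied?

(1,1)2 0/0 satisfied
(1,3)2 0/1 not
(1,5)1 1/2 satisfied
(1,6)2 0/2 not
(2,3)1 3/4 satisfied
(2,5)1 4/5 satisfied
(3,1)2 1/3 satisfied
(3,2)1 3/6 satisfied
(3,3)1 4/6 satisfied
(3,4)1 6/7 satisfied
(3,5)1 5/5 satisfied
(3,6)1 3/3 satisfied
(4,1)1 2/4 satisfied
(4,2)2 2/7 satisfied
(4,3)2 2/7 satisfied
(4,4)1 6/8 satisfied
(4,5)1 5/6 satisfied
(5,1)1 2/4 satisfied
(5,3)1 3/7 satisfied
(5,4)2 3/8 satisfied
(5,5)1 2/6 satisfied
(6,1)2 2/4 satisfied
(6,2)1 3/6 satisfied
(6,3)1 2/5 satisfied
(6,4)2 2/6 satisfied
(6,5)2 4/6 satisfied
(6,6)2 2/4 satisfied
(7,1)2 2/3 satisfied
(7,2)2 2/4 satisfied
(7,5)1 0/4 not
(7,6)2 2/3 satisfied
Unsatisfied: (1,3), (1,6), (7,5) — 3 in total.

3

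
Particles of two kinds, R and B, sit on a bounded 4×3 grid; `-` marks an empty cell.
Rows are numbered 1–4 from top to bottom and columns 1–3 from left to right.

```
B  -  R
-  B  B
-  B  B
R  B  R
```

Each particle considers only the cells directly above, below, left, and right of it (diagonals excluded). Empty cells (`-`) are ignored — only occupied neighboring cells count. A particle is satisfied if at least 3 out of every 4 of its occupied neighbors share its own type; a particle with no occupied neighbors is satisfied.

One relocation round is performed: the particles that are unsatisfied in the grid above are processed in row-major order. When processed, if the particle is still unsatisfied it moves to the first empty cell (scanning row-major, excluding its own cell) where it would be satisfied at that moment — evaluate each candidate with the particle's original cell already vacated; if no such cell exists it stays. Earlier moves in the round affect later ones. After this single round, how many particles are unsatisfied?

Initially unsatisfied (in order): (1,3), (2,3), (3,3), (4,1), (4,2), (4,3).
  (1,3): no empty cell satisfies it; stays.
  (2,3) → (2,1).
  (3,3): no empty cell satisfies it; stays.
  (4,1): no empty cell satisfies it; stays.
  (4,2): no empty cell satisfies it; stays.
  (4,3): no empty cell satisfies it; stays.
Resulting grid:
B - R
B B -
- B B
R B R
Unsatisfied now: (3,3), (4,1), (4,2), (4,3).

4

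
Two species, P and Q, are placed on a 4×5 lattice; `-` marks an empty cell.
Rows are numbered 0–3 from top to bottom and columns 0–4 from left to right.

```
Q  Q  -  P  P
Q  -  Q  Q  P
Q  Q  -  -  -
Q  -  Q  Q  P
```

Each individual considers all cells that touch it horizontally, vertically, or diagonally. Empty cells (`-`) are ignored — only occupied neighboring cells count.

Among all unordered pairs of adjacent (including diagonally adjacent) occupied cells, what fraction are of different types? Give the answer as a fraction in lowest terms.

Scan each occupied cell's neighbors to the right and below (and the two forward diagonals) so each pair is counted once.
Row 0: Q(0,0)–Q(0,1)= Q(0,0)–Q(1,0)= Q(0,1)–Q(1,2)= Q(0,1)–Q(1,0)= P(0,3)–P(0,4)= P(0,3)–Q(1,3)≠ P(0,3)–P(1,4)= P(0,3)–Q(1,2)≠ P(0,4)–P(1,4)= P(0,4)–Q(1,3)≠  → 3/10 unlike.
Row 1: Q(1,0)–Q(2,0)= Q(1,0)–Q(2,1)= Q(1,2)–Q(1,3)= Q(1,2)–Q(2,1)= Q(1,3)–P(1,4)≠  → 1/5 unlike.
Row 2: Q(2,0)–Q(2,1)= Q(2,0)–Q(3,0)= Q(2,1)–Q(3,2)= Q(2,1)–Q(3,0)=  → 0/4 unlike.
Row 3: Q(3,2)–Q(3,3)= Q(3,3)–P(3,4)≠  → 1/2 unlike.
Total adjacent occupied pairs: 21; unlike-type pairs: 5.
5/21 is already in lowest terms.

5/21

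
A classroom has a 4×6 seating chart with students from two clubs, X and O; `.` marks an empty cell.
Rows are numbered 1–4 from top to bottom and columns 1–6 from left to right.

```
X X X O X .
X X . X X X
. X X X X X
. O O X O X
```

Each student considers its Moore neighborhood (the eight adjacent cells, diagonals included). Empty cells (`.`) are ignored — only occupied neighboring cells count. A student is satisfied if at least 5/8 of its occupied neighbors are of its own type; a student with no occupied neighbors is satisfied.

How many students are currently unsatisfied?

Row 1: (1,1)X 3/3 ✓ · (1,2)X 4/4 ✓ · (1,3)X 3/4 ✓ · (1,4)O 0/4 ✗ · (1,5)X 3/4 ✓
Row 2: (2,1)X 4/4 ✓ · (2,2)X 6/6 ✓ · (2,4)X 6/7 ✓ · (2,5)X 6/7 ✓ · (2,6)X 4/4 ✓
Row 3: (3,2)X 3/5 ✗ · (3,3)X 5/7 ✓ · (3,4)X 5/7 ✓ · (3,5)X 7/8 ✓ · (3,6)X 4/5 ✓
Row 4: (4,2)O 1/3 ✗ · (4,3)O 1/5 ✗ · (4,4)X 3/5 ✗ · (4,5)O 0/5 ✗ · (4,6)X 2/3 ✓
Unsatisfied: (1,4), (3,2), (4,2), (4,3), (4,4), (4,5) — 6 in total.

6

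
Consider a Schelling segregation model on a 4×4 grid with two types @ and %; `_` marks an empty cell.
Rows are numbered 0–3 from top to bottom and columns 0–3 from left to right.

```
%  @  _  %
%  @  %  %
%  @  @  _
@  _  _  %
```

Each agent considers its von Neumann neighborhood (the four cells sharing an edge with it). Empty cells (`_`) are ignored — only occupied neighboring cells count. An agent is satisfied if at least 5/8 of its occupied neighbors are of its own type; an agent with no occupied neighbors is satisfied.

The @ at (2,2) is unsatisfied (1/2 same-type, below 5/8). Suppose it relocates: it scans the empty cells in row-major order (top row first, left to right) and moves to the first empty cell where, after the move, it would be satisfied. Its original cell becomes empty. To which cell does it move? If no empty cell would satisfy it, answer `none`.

Vacating (2,2). Empty cells in order:
  (0,2): 1/3 same-type → still unsatisfied.
  (2,3): 0/2 same-type → still unsatisfied.
  (3,1): 2/2 same-type → satisfied — stop here.

(3,1)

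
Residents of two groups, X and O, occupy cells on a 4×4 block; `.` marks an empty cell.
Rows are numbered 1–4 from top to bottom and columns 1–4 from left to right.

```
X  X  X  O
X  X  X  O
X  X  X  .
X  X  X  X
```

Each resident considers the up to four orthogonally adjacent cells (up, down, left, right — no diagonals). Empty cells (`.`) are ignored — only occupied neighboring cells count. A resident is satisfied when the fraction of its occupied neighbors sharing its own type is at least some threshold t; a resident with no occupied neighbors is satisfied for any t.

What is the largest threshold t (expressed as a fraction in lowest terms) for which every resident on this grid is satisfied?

1/2

Row 1: (1,1)X 2/2 · (1,2)X 3/3 · (1,3)X 2/3 · (1,4)O 1/2
Row 2: (2,1)X 3/3 · (2,2)X 4/4 · (2,3)X 3/4 · (2,4)O 1/2
Row 3: (3,1)X 3/3 · (3,2)X 4/4 · (3,3)X 3/3
Row 4: (4,1)X 2/2 · (4,2)X 3/3 · (4,3)X 3/3 · (4,4)X 1/1
The smallest same-type fraction is 1/2 at (1,4), which reduces to 1/2. Any threshold above that leaves this resident unsatisfied.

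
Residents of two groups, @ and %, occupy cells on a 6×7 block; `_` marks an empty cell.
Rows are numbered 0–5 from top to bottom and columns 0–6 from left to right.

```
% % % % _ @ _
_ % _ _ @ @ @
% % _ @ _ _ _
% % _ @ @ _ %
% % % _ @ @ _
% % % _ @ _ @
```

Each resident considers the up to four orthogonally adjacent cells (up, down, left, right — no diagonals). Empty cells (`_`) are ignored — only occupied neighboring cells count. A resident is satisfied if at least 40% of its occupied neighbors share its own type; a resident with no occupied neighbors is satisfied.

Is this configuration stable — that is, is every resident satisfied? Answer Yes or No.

(0,0)% 1/1 satisfied
(0,1)% 3/3 satisfied
(0,2)% 2/2 satisfied
(0,3)% 1/1 satisfied
(0,5)@ 1/1 satisfied
(1,1)% 2/2 satisfied
(1,4)@ 1/1 satisfied
(1,5)@ 3/3 satisfied
(1,6)@ 1/1 satisfied
(2,0)% 2/2 satisfied
(2,1)% 3/3 satisfied
(2,3)@ 1/1 satisfied
(3,0)% 3/3 satisfied
(3,1)% 3/3 satisfied
(3,3)@ 2/2 satisfied
(3,4)@ 2/2 satisfied
(3,6)% 0/0 satisfied
(4,0)% 3/3 satisfied
(4,1)% 4/4 satisfied
(4,2)% 2/2 satisfied
(4,4)@ 3/3 satisfied
(4,5)@ 1/1 satisfied
(5,0)% 2/2 satisfied
(5,1)% 3/3 satisfied
(5,2)% 2/2 satisfied
(5,4)@ 1/1 satisfied
(5,6)@ 0/0 satisfied
All meet the threshold, so the configuration is stable.

Yes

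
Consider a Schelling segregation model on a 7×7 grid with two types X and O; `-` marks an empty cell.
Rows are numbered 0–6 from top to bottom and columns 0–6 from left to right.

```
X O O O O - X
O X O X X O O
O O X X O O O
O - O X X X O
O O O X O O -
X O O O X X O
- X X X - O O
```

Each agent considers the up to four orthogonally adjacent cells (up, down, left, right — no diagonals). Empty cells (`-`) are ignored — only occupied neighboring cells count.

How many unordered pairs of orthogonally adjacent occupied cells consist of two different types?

35

Scan each occupied cell's neighbors to the right and below so each pair is counted once.
Row 0: X(0,0)–O(0,1)≠ X(0,0)–O(1,0)≠ O(0,1)–O(0,2)= O(0,1)–X(1,1)≠ O(0,2)–O(0,3)= O(0,2)–O(1,2)= O(0,3)–O(0,4)= O(0,3)–X(1,3)≠ O(0,4)–X(1,4)≠ X(0,6)–O(1,6)≠  → 6/10 unlike.
Row 1: O(1,0)–X(1,1)≠ O(1,0)–O(2,0)= X(1,1)–O(1,2)≠ X(1,1)–O(2,1)≠ O(1,2)–X(1,3)≠ O(1,2)–X(2,2)≠ X(1,3)–X(1,4)= X(1,3)–X(2,3)= X(1,4)–O(1,5)≠ X(1,4)–O(2,4)≠ O(1,5)–O(1,6)= O(1,5)–O(2,5)= O(1,6)–O(2,6)=  → 7/13 unlike.
Row 2: O(2,0)–O(2,1)= O(2,0)–O(3,0)= O(2,1)–X(2,2)≠ X(2,2)–X(2,3)= X(2,2)–O(3,2)≠ X(2,3)–O(2,4)≠ X(2,3)–X(3,3)= O(2,4)–O(2,5)= O(2,4)–X(3,4)≠ O(2,5)–O(2,6)= O(2,5)–X(3,5)≠ O(2,6)–O(3,6)=  → 5/12 unlike.
Row 3: O(3,0)–O(4,0)= O(3,2)–X(3,3)≠ O(3,2)–O(4,2)= X(3,3)–X(3,4)= X(3,3)–X(4,3)= X(3,4)–X(3,5)= X(3,4)–O(4,4)≠ X(3,5)–O(3,6)≠ X(3,5)–O(4,5)≠  → 4/9 unlike.
Row 4: O(4,0)–O(4,1)= O(4,0)–X(5,0)≠ O(4,1)–O(4,2)= O(4,1)–O(5,1)= O(4,2)–X(4,3)≠ O(4,2)–O(5,2)= X(4,3)–O(4,4)≠ X(4,3)–O(5,3)≠ O(4,4)–O(4,5)= O(4,4)–X(5,4)≠ O(4,5)–X(5,5)≠  → 6/11 unlike.
Row 5: X(5,0)–O(5,1)≠ O(5,1)–O(5,2)= O(5,1)–X(6,1)≠ O(5,2)–O(5,3)= O(5,2)–X(6,2)≠ O(5,3)–X(5,4)≠ O(5,3)–X(6,3)≠ X(5,4)–X(5,5)= X(5,5)–O(5,6)≠ X(5,5)–O(6,5)≠ O(5,6)–O(6,6)=  → 7/11 unlike.
Row 6: X(6,1)–X(6,2)= X(6,2)–X(6,3)= O(6,5)–O(6,6)=  → 0/3 unlike.
Total adjacent occupied pairs: 69; unlike-type pairs: 35.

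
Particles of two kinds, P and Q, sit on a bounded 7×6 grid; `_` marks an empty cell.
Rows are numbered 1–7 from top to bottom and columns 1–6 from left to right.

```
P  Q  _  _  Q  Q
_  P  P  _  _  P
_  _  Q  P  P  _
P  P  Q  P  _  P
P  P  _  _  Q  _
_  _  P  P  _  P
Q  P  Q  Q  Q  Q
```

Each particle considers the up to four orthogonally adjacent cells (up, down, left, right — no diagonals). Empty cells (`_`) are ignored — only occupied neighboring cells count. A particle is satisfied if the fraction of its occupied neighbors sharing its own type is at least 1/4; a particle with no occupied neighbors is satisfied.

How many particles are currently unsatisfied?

6

Row 1: (1,1)P 0/1 unhappy · (1,2)Q 0/2 unhappy · (1,5)Q 1/1 ok · (1,6)Q 1/2 ok
Row 2: (2,2)P 1/2 ok · (2,3)P 1/2 ok · (2,6)P 0/1 unhappy
Row 3: (3,3)Q 1/3 ok · (3,4)P 2/3 ok · (3,5)P 1/1 ok
Row 4: (4,1)P 2/2 ok · (4,2)P 2/3 ok · (4,3)Q 1/3 ok · (4,4)P 1/2 ok · (4,6)P 0/0 ok
Row 5: (5,1)P 2/2 ok · (5,2)P 2/2 ok · (5,5)Q 0/0 ok
Row 6: (6,3)P 1/2 ok · (6,4)P 1/2 ok · (6,6)P 0/1 unhappy
Row 7: (7,1)Q 0/1 unhappy · (7,2)P 0/2 unhappy · (7,3)Q 1/3 ok · (7,4)Q 2/3 ok · (7,5)Q 2/2 ok · (7,6)Q 1/2 ok
Unsatisfied: (1,1), (1,2), (2,6), (6,6), (7,1), (7,2) — 6 in total.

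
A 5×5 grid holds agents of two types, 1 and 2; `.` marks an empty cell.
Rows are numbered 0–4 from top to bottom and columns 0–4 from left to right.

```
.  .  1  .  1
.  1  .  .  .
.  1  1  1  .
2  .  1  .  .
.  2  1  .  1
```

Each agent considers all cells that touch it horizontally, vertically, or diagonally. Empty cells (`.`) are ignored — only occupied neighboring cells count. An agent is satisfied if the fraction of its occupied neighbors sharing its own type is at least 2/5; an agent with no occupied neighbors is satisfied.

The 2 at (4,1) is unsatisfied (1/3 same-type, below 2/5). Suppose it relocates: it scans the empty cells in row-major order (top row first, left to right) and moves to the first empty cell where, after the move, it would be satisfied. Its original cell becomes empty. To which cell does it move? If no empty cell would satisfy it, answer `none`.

(4,0)

Vacating (4,1). Empty cells in order:
  (0,0): 0/1 same-type → still unsatisfied.
  (0,1): 0/2 same-type → still unsatisfied.
  (0,3): 0/2 same-type → still unsatisfied.
  (1,0): 0/2 same-type → still unsatisfied.
  (1,2): 0/5 same-type → still unsatisfied.
  (1,3): 0/4 same-type → still unsatisfied.
  (1,4): 0/2 same-type → still unsatisfied.
  (2,0): 1/3 same-type → still unsatisfied.
  (2,4): 0/1 same-type → still unsatisfied.
  (3,1): 1/5 same-type → still unsatisfied.
  (3,3): 0/5 same-type → still unsatisfied.
  (3,4): 0/2 same-type → still unsatisfied.
  (4,0): 1/1 same-type → satisfied — stop here.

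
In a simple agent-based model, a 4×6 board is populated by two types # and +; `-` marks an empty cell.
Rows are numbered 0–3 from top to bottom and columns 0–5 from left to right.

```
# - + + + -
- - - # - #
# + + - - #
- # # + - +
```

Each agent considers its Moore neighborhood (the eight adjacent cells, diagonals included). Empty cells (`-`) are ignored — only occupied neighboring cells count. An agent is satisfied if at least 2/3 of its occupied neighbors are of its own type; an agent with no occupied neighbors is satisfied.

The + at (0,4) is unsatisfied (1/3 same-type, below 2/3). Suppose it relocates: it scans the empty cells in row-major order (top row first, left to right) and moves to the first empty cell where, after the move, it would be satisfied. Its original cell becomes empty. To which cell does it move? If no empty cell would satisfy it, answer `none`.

(1,2)

Vacating (0,4). Empty cells in order:
  (0,1): 1/2 same-type → still unsatisfied.
  (0,5): 0/1 same-type → still unsatisfied.
  (1,0): 1/3 same-type → still unsatisfied.
  (1,1): 3/5 same-type → still unsatisfied.
  (1,2): 4/5 same-type → satisfied — stop here.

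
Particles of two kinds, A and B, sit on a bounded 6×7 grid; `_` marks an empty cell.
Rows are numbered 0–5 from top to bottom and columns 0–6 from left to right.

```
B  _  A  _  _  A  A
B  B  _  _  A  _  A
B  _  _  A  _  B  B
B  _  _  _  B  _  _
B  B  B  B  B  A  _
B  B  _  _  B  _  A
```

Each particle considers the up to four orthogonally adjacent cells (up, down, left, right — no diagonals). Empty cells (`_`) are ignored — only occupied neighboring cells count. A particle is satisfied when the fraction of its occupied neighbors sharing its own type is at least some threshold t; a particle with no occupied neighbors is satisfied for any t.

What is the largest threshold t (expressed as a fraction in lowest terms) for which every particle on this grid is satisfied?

0/1

Row 0: (0,0)B 1/1 · (0,2)A — no occupied neighbors · (0,5)A 1/1 · (0,6)A 2/2
Row 1: (1,0)B 3/3 · (1,1)B 1/1 · (1,4)A — no occupied neighbors · (1,6)A 1/2
Row 2: (2,0)B 2/2 · (2,3)A — no occupied neighbors · (2,5)B 1/1 · (2,6)B 1/2
Row 3: (3,0)B 2/2 · (3,4)B 1/1
Row 4: (4,0)B 3/3 · (4,1)B 3/3 · (4,2)B 2/2 · (4,3)B 2/2 · (4,4)B 3/4 · (4,5)A 0/1
Row 5: (5,0)B 2/2 · (5,1)B 2/2 · (5,4)B 1/1 · (5,6)A — no occupied neighbors
The smallest same-type fraction is 0/1 at (4,5), which reduces to 0/1. Any threshold above that leaves this particle unsatisfied.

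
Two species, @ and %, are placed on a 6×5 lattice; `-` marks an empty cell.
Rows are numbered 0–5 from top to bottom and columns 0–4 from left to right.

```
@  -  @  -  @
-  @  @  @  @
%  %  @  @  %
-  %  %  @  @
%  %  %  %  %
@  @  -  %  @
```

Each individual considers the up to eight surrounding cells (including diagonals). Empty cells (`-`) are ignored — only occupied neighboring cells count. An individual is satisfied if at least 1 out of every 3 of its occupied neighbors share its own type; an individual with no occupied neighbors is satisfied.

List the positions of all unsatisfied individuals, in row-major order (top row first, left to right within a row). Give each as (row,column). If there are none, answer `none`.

Row 0: (0,0)@ 1/1 ok · (0,2)@ 3/3 ok · (0,4)@ 2/2 ok
Row 1: (1,1)@ 4/6 ok · (1,2)@ 5/6 ok · (1,3)@ 6/7 ok · (1,4)@ 3/4 ok
Row 2: (2,0)% 2/3 ok · (2,1)% 3/6 ok · (2,2)@ 5/8 ok · (2,3)@ 6/8 ok · (2,4)% 0/5 unhappy
Row 3: (3,1)% 6/7 ok · (3,2)% 5/8 ok · (3,3)@ 3/8 ok · (3,4)@ 2/5 ok
Row 4: (4,0)% 2/4 ok · (4,1)% 4/6 ok · (4,2)% 5/7 ok · (4,3)% 4/7 ok · (4,4)% 2/5 ok
Row 5: (5,0)@ 1/3 ok · (5,1)@ 1/4 unhappy · (5,3)% 3/4 ok · (5,4)@ 0/3 unhappy

(2,4), (5,1), (5,4)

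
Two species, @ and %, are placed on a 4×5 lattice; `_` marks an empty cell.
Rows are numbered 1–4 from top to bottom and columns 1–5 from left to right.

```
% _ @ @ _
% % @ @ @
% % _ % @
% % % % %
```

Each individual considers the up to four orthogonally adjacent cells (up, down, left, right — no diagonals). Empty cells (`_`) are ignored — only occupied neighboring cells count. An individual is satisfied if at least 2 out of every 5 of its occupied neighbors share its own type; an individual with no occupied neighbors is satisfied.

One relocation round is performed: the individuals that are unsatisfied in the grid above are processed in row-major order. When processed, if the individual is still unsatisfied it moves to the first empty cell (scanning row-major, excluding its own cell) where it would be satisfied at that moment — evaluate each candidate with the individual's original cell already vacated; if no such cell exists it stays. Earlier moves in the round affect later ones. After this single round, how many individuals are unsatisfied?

Initially unsatisfied (in order): (3,4), (3,5).
  (3,4) → (1,2).
  (3,5): now satisfied by earlier moves; stays.
Resulting grid:
% % @ @ _
% % @ @ @
% % _ _ @
% % % % %
All satisfied now.

0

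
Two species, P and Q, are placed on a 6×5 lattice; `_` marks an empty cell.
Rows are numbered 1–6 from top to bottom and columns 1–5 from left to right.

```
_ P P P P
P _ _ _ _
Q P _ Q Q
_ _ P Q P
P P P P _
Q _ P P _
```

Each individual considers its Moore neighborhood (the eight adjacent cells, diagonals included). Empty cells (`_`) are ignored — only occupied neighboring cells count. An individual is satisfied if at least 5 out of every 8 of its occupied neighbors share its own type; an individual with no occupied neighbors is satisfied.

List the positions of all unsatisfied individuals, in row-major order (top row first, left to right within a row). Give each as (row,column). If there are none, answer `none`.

(1,2)P 2/2 ✓
(1,3)P 2/2 ✓
(1,4)P 2/2 ✓
(1,5)P 1/1 ✓
(2,1)P 2/3 ✓
(3,1)Q 0/2 ✗
(3,2)P 2/3 ✓
(3,4)Q 2/4 ✗
(3,5)Q 2/3 ✓
(4,3)P 4/6 ✓
(4,4)Q 2/6 ✗
(4,5)P 1/4 ✗
(5,1)P 1/2 ✗
(5,2)P 4/5 ✓
(5,3)P 5/6 ✓
(5,4)P 5/6 ✓
(6,1)Q 0/2 ✗
(6,3)P 4/4 ✓
(6,4)P 3/3 ✓

(3,1), (3,4), (4,4), (4,5), (5,1), (6,1)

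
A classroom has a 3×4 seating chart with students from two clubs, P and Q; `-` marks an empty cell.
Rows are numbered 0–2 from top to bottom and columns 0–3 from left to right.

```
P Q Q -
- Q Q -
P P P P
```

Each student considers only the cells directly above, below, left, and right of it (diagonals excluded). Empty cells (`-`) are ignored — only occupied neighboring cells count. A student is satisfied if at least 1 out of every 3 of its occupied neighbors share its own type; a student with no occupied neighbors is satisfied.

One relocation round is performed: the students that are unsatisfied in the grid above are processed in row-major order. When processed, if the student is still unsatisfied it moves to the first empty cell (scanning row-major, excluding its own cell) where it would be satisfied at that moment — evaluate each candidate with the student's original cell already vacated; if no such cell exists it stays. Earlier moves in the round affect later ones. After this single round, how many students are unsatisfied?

Initially unsatisfied (in order): (0,0).
  (0,0) → (1,0).
Resulting grid:
- Q Q -
P Q Q -
P P P P
All satisfied now.

0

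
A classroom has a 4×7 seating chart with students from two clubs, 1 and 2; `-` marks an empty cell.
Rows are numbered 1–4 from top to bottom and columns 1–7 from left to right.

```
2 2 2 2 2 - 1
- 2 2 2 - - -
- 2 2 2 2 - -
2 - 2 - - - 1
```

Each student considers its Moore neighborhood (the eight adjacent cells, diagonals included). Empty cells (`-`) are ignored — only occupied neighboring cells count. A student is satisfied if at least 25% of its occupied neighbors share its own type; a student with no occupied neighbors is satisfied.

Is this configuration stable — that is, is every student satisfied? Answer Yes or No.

Yes

(1,1)2 2/2 ✓
(1,2)2 4/4 ✓
(1,3)2 5/5 ✓
(1,4)2 4/4 ✓
(1,5)2 2/2 ✓
(1,7)1 0/0 ✓
(2,2)2 6/6 ✓
(2,3)2 8/8 ✓
(2,4)2 7/7 ✓
(3,2)2 5/5 ✓
(3,3)2 6/6 ✓
(3,4)2 5/5 ✓
(3,5)2 2/2 ✓
(4,1)2 1/1 ✓
(4,3)2 3/3 ✓
(4,7)1 0/0 ✓
All meet the threshold, so the configuration is stable.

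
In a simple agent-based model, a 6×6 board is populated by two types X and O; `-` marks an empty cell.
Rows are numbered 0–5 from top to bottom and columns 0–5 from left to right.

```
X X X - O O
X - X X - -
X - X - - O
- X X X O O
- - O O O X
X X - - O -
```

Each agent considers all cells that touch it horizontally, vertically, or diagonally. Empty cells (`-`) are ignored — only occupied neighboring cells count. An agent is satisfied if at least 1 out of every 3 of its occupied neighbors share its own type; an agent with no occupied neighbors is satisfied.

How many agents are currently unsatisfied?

2

(0,0)X 2/2 ✓
(0,1)X 4/4 ✓
(0,2)X 3/3 ✓
(0,4)O 1/2 ✓
(0,5)O 1/1 ✓
(1,0)X 3/3 ✓
(1,2)X 4/4 ✓
(1,3)X 3/4 ✓
(2,0)X 2/2 ✓
(2,2)X 5/5 ✓
(2,5)O 2/2 ✓
(3,1)X 3/4 ✓
(3,2)X 3/5 ✓
(3,3)X 2/6 ✓
(3,4)O 4/6 ✓
(3,5)O 3/4 ✓
(4,2)O 1/5 ✗
(4,3)O 4/6 ✓
(4,4)O 4/6 ✓
(4,5)X 0/4 ✗
(5,0)X 1/1 ✓
(5,1)X 1/2 ✓
(5,4)O 2/3 ✓
Unsatisfied: (4,2), (4,5) — 2 in total.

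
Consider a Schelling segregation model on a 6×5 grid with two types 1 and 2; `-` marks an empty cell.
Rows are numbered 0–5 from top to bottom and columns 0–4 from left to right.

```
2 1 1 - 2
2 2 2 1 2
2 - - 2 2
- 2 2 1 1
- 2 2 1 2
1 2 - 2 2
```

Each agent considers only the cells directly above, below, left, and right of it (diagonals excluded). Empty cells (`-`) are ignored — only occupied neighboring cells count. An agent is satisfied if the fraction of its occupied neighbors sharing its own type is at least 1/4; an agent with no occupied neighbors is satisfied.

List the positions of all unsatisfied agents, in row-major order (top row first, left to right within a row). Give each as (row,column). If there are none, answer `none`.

(0,0)2 1/2 ok
(0,1)1 1/3 ok
(0,2)1 1/2 ok
(0,4)2 1/1 ok
(1,0)2 3/3 ok
(1,1)2 2/3 ok
(1,2)2 1/3 ok
(1,3)1 0/3 unhappy
(1,4)2 2/3 ok
(2,0)2 1/1 ok
(2,3)2 1/3 ok
(2,4)2 2/3 ok
(3,1)2 2/2 ok
(3,2)2 2/3 ok
(3,3)1 2/4 ok
(3,4)1 1/3 ok
(4,1)2 3/3 ok
(4,2)2 2/3 ok
(4,3)1 1/4 ok
(4,4)2 1/3 ok
(5,0)1 0/1 unhappy
(5,1)2 1/2 ok
(5,3)2 1/2 ok
(5,4)2 2/2 ok

(1,3), (5,0)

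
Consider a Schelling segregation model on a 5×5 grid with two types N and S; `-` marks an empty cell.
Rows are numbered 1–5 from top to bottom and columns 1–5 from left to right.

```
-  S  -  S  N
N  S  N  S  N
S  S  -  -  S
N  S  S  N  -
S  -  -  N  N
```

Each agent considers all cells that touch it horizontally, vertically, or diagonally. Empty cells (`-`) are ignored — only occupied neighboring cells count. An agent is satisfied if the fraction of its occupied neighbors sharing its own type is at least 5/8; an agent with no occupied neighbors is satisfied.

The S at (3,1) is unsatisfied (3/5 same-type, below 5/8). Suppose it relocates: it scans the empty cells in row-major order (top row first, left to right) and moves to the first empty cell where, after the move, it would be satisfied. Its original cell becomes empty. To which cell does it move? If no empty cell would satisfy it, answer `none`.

Vacating (3,1). Empty cells in order:
  (1,1): 2/3 same-type → satisfied — stop here.

(1,1)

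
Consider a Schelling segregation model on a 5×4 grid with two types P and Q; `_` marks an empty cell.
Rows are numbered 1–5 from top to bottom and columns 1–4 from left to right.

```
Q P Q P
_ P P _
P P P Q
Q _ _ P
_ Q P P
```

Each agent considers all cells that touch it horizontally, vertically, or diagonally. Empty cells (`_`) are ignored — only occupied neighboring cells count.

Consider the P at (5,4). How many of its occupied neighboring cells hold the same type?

Occupied neighbors of (5,4): (4,4)=P, (5,3)=P.
Same type (P): 2 of 2.

2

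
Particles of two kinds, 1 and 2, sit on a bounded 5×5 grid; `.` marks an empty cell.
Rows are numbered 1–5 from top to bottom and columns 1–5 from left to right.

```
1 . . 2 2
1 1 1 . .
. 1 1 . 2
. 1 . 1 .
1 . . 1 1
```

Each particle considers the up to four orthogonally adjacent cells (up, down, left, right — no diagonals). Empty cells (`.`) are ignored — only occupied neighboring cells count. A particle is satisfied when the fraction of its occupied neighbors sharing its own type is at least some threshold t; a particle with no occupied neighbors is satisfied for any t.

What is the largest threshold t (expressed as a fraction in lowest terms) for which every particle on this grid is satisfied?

(1,1)1 1/1
(1,4)2 1/1
(1,5)2 1/1
(2,1)1 2/2
(2,2)1 3/3
(2,3)1 2/2
(3,2)1 3/3
(3,3)1 2/2
(3,5)2 — no occupied neighbors
(4,2)1 1/1
(4,4)1 1/1
(5,1)1 — no occupied neighbors
(5,4)1 2/2
(5,5)1 1/1
The smallest same-type fraction is 1/1 at (1,1), which reduces to 1/1. Any threshold above that leaves this particle unsatisfied.

1/1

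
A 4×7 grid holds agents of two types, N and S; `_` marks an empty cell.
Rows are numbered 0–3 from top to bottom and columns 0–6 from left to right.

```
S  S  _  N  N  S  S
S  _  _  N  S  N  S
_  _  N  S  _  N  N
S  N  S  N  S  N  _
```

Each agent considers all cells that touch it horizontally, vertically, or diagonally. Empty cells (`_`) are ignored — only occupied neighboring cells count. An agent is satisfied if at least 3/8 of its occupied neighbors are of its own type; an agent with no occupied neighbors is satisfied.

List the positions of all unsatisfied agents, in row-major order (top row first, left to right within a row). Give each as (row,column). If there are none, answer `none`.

Row 0: (0,0)S 2/2 satisfied · (0,1)S 2/2 satisfied · (0,3)N 2/3 satisfied · (0,4)N 3/5 satisfied · (0,5)S 3/5 satisfied · (0,6)S 2/3 satisfied
Row 1: (1,0)S 2/2 satisfied · (1,3)N 3/5 satisfied · (1,4)S 2/7 not · (1,5)N 3/7 satisfied · (1,6)S 2/5 satisfied
Row 2: (2,2)N 3/5 satisfied · (2,3)S 3/6 satisfied · (2,5)N 3/6 satisfied · (2,6)N 3/4 satisfied
Row 3: (3,0)S 0/1 not · (3,1)N 1/3 not · (3,2)S 1/4 not · (3,3)N 1/4 not · (3,4)S 1/4 not · (3,5)N 2/3 satisfied

(1,4), (3,0), (3,1), (3,2), (3,3), (3,4)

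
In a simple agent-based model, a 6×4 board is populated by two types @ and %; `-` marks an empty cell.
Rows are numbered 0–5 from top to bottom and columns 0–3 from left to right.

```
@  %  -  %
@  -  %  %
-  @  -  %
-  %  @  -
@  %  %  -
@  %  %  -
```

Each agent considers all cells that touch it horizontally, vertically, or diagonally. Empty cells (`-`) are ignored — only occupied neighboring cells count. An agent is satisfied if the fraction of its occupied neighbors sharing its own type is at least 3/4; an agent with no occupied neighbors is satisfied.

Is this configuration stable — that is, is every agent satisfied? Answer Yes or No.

(0,0)@ 1/2 ✗
(0,1)% 1/3 ✗
(0,3)% 2/2 ✓
(1,0)@ 2/3 ✗
(1,2)% 4/5 ✓
(1,3)% 3/3 ✓
(2,1)@ 2/4 ✗
(2,3)% 2/3 ✗
(3,1)% 2/5 ✗
(3,2)@ 1/5 ✗
(4,0)@ 1/4 ✗
(4,1)% 4/7 ✗
(4,2)% 4/5 ✓
(5,0)@ 1/3 ✗
(5,1)% 3/5 ✗
(5,2)% 3/3 ✓
For instance (0,0) has only 1/2 same-type neighbors, below 3/4.

No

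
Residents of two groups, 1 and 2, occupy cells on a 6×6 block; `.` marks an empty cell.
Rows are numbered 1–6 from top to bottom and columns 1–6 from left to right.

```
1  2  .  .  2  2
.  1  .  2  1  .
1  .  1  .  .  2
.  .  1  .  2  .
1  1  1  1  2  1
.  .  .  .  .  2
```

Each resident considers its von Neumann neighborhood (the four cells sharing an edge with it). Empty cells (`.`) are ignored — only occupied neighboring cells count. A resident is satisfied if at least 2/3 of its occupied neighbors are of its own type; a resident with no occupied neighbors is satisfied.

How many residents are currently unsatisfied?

10

Row 1: (1,1)1 0/1 not · (1,2)2 0/2 not · (1,5)2 1/2 not · (1,6)2 1/1 satisfied
Row 2: (2,2)1 0/1 not · (2,4)2 0/1 not · (2,5)1 0/2 not
Row 3: (3,1)1 0/0 satisfied · (3,3)1 1/1 satisfied · (3,6)2 0/0 satisfied
Row 4: (4,3)1 2/2 satisfied · (4,5)2 1/1 satisfied
Row 5: (5,1)1 1/1 satisfied · (5,2)1 2/2 satisfied · (5,3)1 3/3 satisfied · (5,4)1 1/2 not · (5,5)2 1/3 not · (5,6)1 0/2 not
Row 6: (6,6)2 0/1 not
Unsatisfied: (1,1), (1,2), (1,5), (2,2), (2,4), (2,5), (5,4), (5,5), (5,6), (6,6) — 10 in total.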